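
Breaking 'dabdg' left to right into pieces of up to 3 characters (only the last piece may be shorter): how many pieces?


'dabdg' has 5 characters.
Chunking with max size 3:
  Chunk 1: 'dab' (positions 0-2)
  Chunk 2: 'dg' (positions 3-4)
Total chunks: ceil(5 / 3) = 2

2


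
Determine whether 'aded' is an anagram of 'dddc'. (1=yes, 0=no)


Sort characters of 'aded': 'adde'
Sort characters of 'dddc': 'cddd'
Sorted forms differ -> they are NOT anagrams
Result: 0

0


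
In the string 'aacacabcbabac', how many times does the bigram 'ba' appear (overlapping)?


Scanning 'aacacabcbabac' for bigram 'ba':
  Position 0: 'aa' -> no
  Position 1: 'ac' -> no
  Position 2: 'ca' -> no
  Position 3: 'ac' -> no
  Position 4: 'ca' -> no
  Position 5: 'ab' -> no
  Position 6: 'bc' -> no
  Position 7: 'cb' -> no
  Position 8: 'ba' -> MATCH
  Position 9: 'ab' -> no
  Position 10: 'ba' -> MATCH
  Position 11: 'ac' -> no
Total matches: 2

2


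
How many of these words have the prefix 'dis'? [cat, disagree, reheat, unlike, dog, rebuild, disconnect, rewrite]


Checking each word for prefix 'dis':
  'cat' -> no (count: 0)
  'disagree' -> YES, starts with 'dis' (count: 1)
  'reheat' -> no (count: 1)
  'unlike' -> no (count: 1)
  'dog' -> no (count: 1)
  'rebuild' -> no (count: 1)
  'disconnect' -> YES, starts with 'dis' (count: 2)
  'rewrite' -> no (count: 2)
Total with prefix 'dis': 2

2


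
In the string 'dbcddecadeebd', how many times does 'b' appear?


Scanning 'dbcddecadeebd' for 'b':
  Position 1: 'b' -> MATCH (count: 1)
  Position 11: 'b' -> MATCH (count: 2)
Total occurrences of 'b': 2

2


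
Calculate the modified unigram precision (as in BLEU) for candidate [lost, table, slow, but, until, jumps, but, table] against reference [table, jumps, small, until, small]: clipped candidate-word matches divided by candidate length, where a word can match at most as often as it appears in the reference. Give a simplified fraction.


Reference word counts: {'jumps': 1, 'small': 2, 'table': 1, 'until': 1}
Checking each candidate word (with clipping):
  'lost' -> not in reference -> no match (matches: 0)
  'table' -> in reference (ref count 1, used 1/1) -> match (matches: 1)
  'slow' -> not in reference -> no match (matches: 1)
  'but' -> not in reference -> no match (matches: 1)
  'until' -> in reference (ref count 1, used 1/1) -> match (matches: 2)
  'jumps' -> in reference (ref count 1, used 1/1) -> match (matches: 3)
  'but' -> not in reference -> no match (matches: 3)
  'table' -> ref count 1 already used up (1/1) -> clipped, no match (matches: 3)
Clipped matches: 3, Candidate length: 8
Precision = 3/8

3/8


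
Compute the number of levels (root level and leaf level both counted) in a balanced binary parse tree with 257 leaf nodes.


In a balanced binary tree with n leaves the deepest leaf is ceil(log2(n)) edges below the root,
so counting node levels inclusive of root and leaves gives ceil(log2(n)) + 1 levels.
log2(257) = 8.0056
ceil(8.0056) = 9
levels = 9 + 1 = 10

10


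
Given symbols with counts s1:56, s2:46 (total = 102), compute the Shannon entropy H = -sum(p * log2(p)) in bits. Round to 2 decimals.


Computing entropy H = -sum(p_i * log2(p_i)):
  s1: p = 56/102 = 0.5490, -p*log2(p) = 0.4749
  s2: p = 46/102 = 0.4510, -p*log2(p) = 0.5181
H = sum of terms = 0.9930
Rounded to 2 decimals: 0.99

0.99


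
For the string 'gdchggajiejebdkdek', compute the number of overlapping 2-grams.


String 'gdchggajiejebdkdek' has length L = 18.
Number of overlapping n-grams = L - n + 1
Substituting: 18 - 2 + 1 = 17

17


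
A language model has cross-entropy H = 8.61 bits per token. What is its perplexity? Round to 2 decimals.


Perplexity formula: PP = 2^H
H = 8.61
PP = 2^8.61
Decompose: 2^8.61 = 2^8 * 2^0.61
2^8 = 256, 2^0.61 ~ 1.5262592
PP ~ 256 * 1.5262592 = 390.7223552
Rounded to 2 decimals: 390.72

390.72


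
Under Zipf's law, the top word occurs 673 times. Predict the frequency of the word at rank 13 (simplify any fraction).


Zipf's law: freq(rank) = f1 / rank
f1 = 673, rank = 13
freq = 673 / 13
GCD(673, 13) = 1
Simplified: 673/13

673/13


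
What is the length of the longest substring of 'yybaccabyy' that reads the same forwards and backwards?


Scanning 'yybaccabyy' for palindromic substrings.
Substring at positions 0-9: 'yybaccabyy'.
Check: reverse('yybaccabyy') = 'yybaccabyy' -> palindrome confirmed.
No longer palindromic substring exists; longest length = 10

10


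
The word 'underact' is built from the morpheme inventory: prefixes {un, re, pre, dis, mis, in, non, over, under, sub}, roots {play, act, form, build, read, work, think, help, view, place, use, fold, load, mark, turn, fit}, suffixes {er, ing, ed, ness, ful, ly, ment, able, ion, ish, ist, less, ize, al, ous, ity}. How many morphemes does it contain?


Segmenting 'underact' against the inventory:
  'under' -> prefix (morpheme 1)
  'act' -> root (morpheme 2)
Total morphemes: 2

2


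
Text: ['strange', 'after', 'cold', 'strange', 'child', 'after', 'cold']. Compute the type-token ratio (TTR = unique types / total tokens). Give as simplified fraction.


Tokens: 7
Unique types: ('after', 'child', 'cold', 'strange') = 4
TTR = 4/7
Already in lowest terms.

4/7


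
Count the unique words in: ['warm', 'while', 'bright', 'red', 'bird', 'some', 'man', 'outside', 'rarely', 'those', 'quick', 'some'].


Listing all tokens and tracking unique types:
  Token 1: 'warm' -> NEW (unique so far: 1)
  Token 2: 'while' -> NEW (unique so far: 2)
  Token 3: 'bright' -> NEW (unique so far: 3)
  Token 4: 'red' -> NEW (unique so far: 4)
  Token 5: 'bird' -> NEW (unique so far: 5)
  Token 6: 'some' -> NEW (unique so far: 6)
  Token 7: 'man' -> NEW (unique so far: 7)
  Token 8: 'outside' -> NEW (unique so far: 8)
  Token 9: 'rarely' -> NEW (unique so far: 9)
  Token 10: 'those' -> NEW (unique so far: 10)
  Token 11: 'quick' -> NEW (unique so far: 11)
  Token 12: 'some' -> duplicate (unique so far: 11)
Unique types: ('bird', 'bright', 'man', 'outside', 'quick', 'rarely', 'red', 'some', 'those', 'warm', 'while')
Vocabulary size: 11

11


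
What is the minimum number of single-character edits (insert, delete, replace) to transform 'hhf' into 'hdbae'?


Building DP table for s1='hhf' (len 3) and s2='hdbae' (len 5):
       h  d  b  a  e
    0  1  2  3  4  5
  h 1  0  1  2  3  4
  h 2  1  1  2  3  4
  f 3  2  2  2  3  4
Edit distance = dp[3][5] = 4

4


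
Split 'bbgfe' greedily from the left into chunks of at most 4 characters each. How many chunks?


'bbgfe' has 5 characters.
Chunking with max size 4:
  Chunk 1: 'bbgf' (positions 0-3)
  Chunk 2: 'e' (positions 4-4)
Total chunks: ceil(5 / 4) = 2

2


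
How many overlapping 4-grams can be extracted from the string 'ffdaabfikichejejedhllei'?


String 'ffdaabfikichejejedhllei' has length L = 23.
Number of overlapping n-grams = L - n + 1
Substituting: 23 - 4 + 1 = 20

20


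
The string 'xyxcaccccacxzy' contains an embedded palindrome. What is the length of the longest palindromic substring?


Scanning 'xyxcaccccacxzy' for palindromic substrings.
Substring at positions 2-11: 'xcaccccacx'.
Check: reverse('xcaccccacx') = 'xcaccccacx' -> palindrome confirmed.
Neighbouring characters ('y' / 'z') break symmetry, so it cannot extend further.
No longer palindromic substring exists; longest length = 10

10


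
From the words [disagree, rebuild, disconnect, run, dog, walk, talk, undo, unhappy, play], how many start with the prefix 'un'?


Checking each word for prefix 'un':
  'disagree' -> no (count: 0)
  'rebuild' -> no (count: 0)
  'disconnect' -> no (count: 0)
  'run' -> no (count: 0)
  'dog' -> no (count: 0)
  'walk' -> no (count: 0)
  'talk' -> no (count: 0)
  'undo' -> YES, starts with 'un' (count: 1)
  'unhappy' -> YES, starts with 'un' (count: 2)
  'play' -> no (count: 2)
Total with prefix 'un': 2

2


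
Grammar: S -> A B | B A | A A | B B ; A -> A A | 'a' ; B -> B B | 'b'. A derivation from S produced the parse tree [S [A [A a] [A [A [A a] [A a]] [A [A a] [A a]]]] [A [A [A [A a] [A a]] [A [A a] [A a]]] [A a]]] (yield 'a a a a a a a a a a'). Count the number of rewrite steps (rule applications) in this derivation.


Every bracketed nonterminal node [X ...] in the tree is produced by exactly one rule application.
Reading the tree off as a leftmost derivation:
  Step 1: S  =>  A A   (applied S -> A A)
  Step 2: A A  =>  A A A   (applied A -> A A)
  Step 3: A A A  =>  a A A   (applied A -> a)
  Step 4: a A A  =>  a A A A   (applied A -> A A)
  Step 5: a A A A  =>  a A A A A   (applied A -> A A)
  Step 6: a A A A A  =>  a a A A A   (applied A -> a)
  Step 7: a a A A A  =>  a a a A A   (applied A -> a)
  Step 8: a a a A A  =>  a a a A A A   (applied A -> A A)
  Step 9: a a a A A A  =>  a a a a A A   (applied A -> a)
  Step 10: a a a a A A  =>  a a a a a A   (applied A -> a)
  Step 11: a a a a a A  =>  a a a a a A A   (applied A -> A A)
  Step 12: a a a a a A A  =>  a a a a a A A A   (applied A -> A A)
  Step 13: a a a a a A A A  =>  a a a a a A A A A   (applied A -> A A)
  Step 14: a a a a a A A A A  =>  a a a a a a A A A   (applied A -> a)
  Step 15: a a a a a a A A A  =>  a a a a a a a A A   (applied A -> a)
  Step 16: a a a a a a a A A  =>  a a a a a a a A A A   (applied A -> A A)
  Step 17: a a a a a a a A A A  =>  a a a a a a a a A A   (applied A -> a)
  Step 18: a a a a a a a a A A  =>  a a a a a a a a a A   (applied A -> a)
  Step 19: a a a a a a a a a A  =>  a a a a a a a a a a   (applied A -> a)
Final yield: a a a a a a a a a a
Total rewrite steps: 19

19


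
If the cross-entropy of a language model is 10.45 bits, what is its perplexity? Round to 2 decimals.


Perplexity formula: PP = 2^H
H = 10.45
PP = 2^10.45
Decompose: 2^10.45 = 2^10 * 2^0.45
2^10 = 1024, 2^0.45 ~ 1.3660403
PP ~ 1024 * 1.3660403 = 1398.8252672
Rounded to 2 decimals: 1398.83

1398.83


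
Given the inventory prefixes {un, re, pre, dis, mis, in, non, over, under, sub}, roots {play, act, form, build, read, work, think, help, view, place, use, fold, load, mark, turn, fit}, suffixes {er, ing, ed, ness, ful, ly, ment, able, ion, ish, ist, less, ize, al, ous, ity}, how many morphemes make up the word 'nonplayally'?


Segmenting 'nonplayally' against the inventory:
  'non' -> prefix (morpheme 1)
  'play' -> root (morpheme 2)
  'al' -> suffix (morpheme 3)
  'ly' -> suffix (morpheme 4)
Total morphemes: 4

4


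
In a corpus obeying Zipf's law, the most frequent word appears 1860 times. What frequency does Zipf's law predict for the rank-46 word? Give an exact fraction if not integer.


Zipf's law: freq(rank) = f1 / rank
f1 = 1860, rank = 46
freq = 1860 / 46
GCD(1860, 46) = 2
Simplified: 930/23

930/23


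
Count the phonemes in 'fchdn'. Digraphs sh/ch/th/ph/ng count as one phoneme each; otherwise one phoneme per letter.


Parsing 'fchdn' greedily, digraphs first:
  'f' -> consonant phoneme (phonemes so far: 1)
  'ch' -> digraph (1 consonant phoneme) (phonemes so far: 2)
  'd' -> consonant phoneme (phonemes so far: 3)
  'n' -> consonant phoneme (phonemes so far: 4)
Total phonemes: 4

4


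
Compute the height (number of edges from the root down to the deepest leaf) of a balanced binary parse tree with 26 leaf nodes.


In a balanced binary tree with n leaves the deepest leaf is ceil(log2(n)) edges below the root.
log2(26) = 4.7004
ceil(4.7004) = 5
height (edges) = 5

5


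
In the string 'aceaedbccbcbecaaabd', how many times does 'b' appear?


Scanning 'aceaedbccbcbecaaabd' for 'b':
  Position 6: 'b' -> MATCH (count: 1)
  Position 9: 'b' -> MATCH (count: 2)
  Position 11: 'b' -> MATCH (count: 3)
  Position 17: 'b' -> MATCH (count: 4)
Total occurrences of 'b': 4

4


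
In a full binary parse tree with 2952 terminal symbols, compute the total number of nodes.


Leaf nodes (terminals): 2952
Internal nodes = n - 1 = 2952 - 1 = 2951
Total = leaves + internal = 2952 + 2951 = 5903

5903


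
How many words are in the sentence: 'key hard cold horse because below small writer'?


Counting words by splitting on spaces:
  Word 1: 'key'
  Word 2: 'hard'
  Word 3: 'cold'
  Word 4: 'horse'
  Word 5: 'because'
  Word 6: 'below'
  Word 7: 'small'
  Word 8: 'writer'
Total words: 8

8


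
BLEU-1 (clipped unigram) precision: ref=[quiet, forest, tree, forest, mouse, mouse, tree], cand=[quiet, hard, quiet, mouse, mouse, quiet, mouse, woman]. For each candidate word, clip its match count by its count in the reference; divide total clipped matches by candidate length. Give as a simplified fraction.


Reference word counts: {'forest': 2, 'mouse': 2, 'quiet': 1, 'tree': 2}
Checking each candidate word (with clipping):
  'quiet' -> in reference (ref count 1, used 1/1) -> match (matches: 1)
  'hard' -> not in reference -> no match (matches: 1)
  'quiet' -> ref count 1 already used up (1/1) -> clipped, no match (matches: 1)
  'mouse' -> in reference (ref count 2, used 1/2) -> match (matches: 2)
  'mouse' -> in reference (ref count 2, used 2/2) -> match (matches: 3)
  'quiet' -> ref count 1 already used up (1/1) -> clipped, no match (matches: 3)
  'mouse' -> ref count 2 already used up (2/2) -> clipped, no match (matches: 3)
  'woman' -> not in reference -> no match (matches: 3)
Clipped matches: 3, Candidate length: 8
Precision = 3/8

3/8


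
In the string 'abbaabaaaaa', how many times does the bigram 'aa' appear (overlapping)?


Scanning 'abbaabaaaaa' for bigram 'aa':
  Position 0: 'ab' -> no
  Position 1: 'bb' -> no
  Position 2: 'ba' -> no
  Position 3: 'aa' -> MATCH
  Position 4: 'ab' -> no
  Position 5: 'ba' -> no
  Position 6: 'aa' -> MATCH
  Position 7: 'aa' -> MATCH
  Position 8: 'aa' -> MATCH
  Position 9: 'aa' -> MATCH
Total matches: 5

5


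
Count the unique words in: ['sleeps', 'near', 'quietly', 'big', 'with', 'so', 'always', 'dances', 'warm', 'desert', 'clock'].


Listing all tokens and tracking unique types:
  Token 1: 'sleeps' -> NEW (unique so far: 1)
  Token 2: 'near' -> NEW (unique so far: 2)
  Token 3: 'quietly' -> NEW (unique so far: 3)
  Token 4: 'big' -> NEW (unique so far: 4)
  Token 5: 'with' -> NEW (unique so far: 5)
  Token 6: 'so' -> NEW (unique so far: 6)
  Token 7: 'always' -> NEW (unique so far: 7)
  Token 8: 'dances' -> NEW (unique so far: 8)
  Token 9: 'warm' -> NEW (unique so far: 9)
  Token 10: 'desert' -> NEW (unique so far: 10)
  Token 11: 'clock' -> NEW (unique so far: 11)
Unique types: ('always', 'big', 'clock', 'dances', 'desert', 'near', 'quietly', 'sleeps', 'so', 'warm', 'with')
Vocabulary size: 11

11


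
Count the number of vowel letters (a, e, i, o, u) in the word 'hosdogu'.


Scanning each character of 'hosdogu':
  Position 1: 'h' -> consonant (running count: 0)
  Position 2: 'o' -> vowel (running count: 1)
  Position 3: 's' -> consonant (running count: 1)
  Position 4: 'd' -> consonant (running count: 1)
  Position 5: 'o' -> vowel (running count: 2)
  Position 6: 'g' -> consonant (running count: 2)
  Position 7: 'u' -> vowel (running count: 3)
Total vowels: 3

3


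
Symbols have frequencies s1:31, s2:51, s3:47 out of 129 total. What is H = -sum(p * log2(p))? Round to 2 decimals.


Computing entropy H = -sum(p_i * log2(p_i)):
  s1: p = 31/129 = 0.2403, -p*log2(p) = 0.4943
  s2: p = 51/129 = 0.3953, -p*log2(p) = 0.5293
  s3: p = 47/129 = 0.3643, -p*log2(p) = 0.5307
H = sum of terms = 1.5543
Rounded to 2 decimals: 1.55

1.55


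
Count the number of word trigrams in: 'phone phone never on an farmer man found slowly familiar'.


Word trigrams from [10] words:
  Trigram 1: (phone phone never)
  Trigram 2: (phone never on)
  Trigram 3: (never on an)
  Trigram 4: (on an farmer)
  Trigram 5: (an farmer man)
  Trigram 6: (farmer man found)
  Trigram 7: (man found slowly)
  Trigram 8: (found slowly familiar)
Total word trigrams: 10 - 2 = 8

8


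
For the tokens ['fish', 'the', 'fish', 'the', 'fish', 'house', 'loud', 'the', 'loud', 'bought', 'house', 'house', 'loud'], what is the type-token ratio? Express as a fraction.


Tokens: 13
Unique types: ('bought', 'fish', 'house', 'loud', 'the') = 5
TTR = 5/13
Already in lowest terms.

5/13


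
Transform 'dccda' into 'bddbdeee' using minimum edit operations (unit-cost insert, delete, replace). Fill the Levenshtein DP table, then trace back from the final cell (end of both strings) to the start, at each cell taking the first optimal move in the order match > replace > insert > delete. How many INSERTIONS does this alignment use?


Edit distance = 6. Backtracking from cell (5, 8) with preference match > replace > insert > delete,
then listing the resulting alignment 'dccda' -> 'bddbdeee' left to right:
  Step 1: insert 'b' [insertion #1]
  Step 2: keep 'd'
  Step 3: replace c->d
  Step 4: replace c->b
  Step 5: keep 'd'
  Step 6: insert 'e' [insertion #2]
  Step 7: insert 'e' [insertion #3]
  Step 8: replace a->e
Total insertions: 3

3


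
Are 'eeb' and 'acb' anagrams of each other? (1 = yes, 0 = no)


Sort characters of 'eeb': 'bee'
Sort characters of 'acb': 'abc'
Sorted forms differ -> they are NOT anagrams
Result: 0

0


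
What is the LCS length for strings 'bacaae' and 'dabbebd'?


DP table for LCS of 'bacaae' and 'dabbebd':
       d  a  b  b  e  b  d
    0  0  0  0  0  0  0  0
  b 0  0  0  1  1  1  1  1
  a 0  0  1  1  1  1  1  1
  c 0  0  1  1  1  1  1  1
  a 0  0  1  1  1  1  1  1
  a 0  0  1  1  1  1  1  1
  e 0  0  1  1  1  2  2  2
LCS: 'be'
LCS length = 2

2


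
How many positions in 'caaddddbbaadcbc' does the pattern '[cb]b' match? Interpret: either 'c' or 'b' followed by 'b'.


Pattern: [cb]b means either 'c' or 'b' followed by 'b'.
Scanning 'caaddddbbaadcbc' position-by-position:
  Pos 0: window 'ca' -> no
  Pos 1: window 'aa' -> no
  Pos 2: window 'ad' -> no
  Pos 3: window 'dd' -> no
  Pos 4: window 'dd' -> no
  Pos 5: window 'dd' -> no
  Pos 6: window 'db' -> no
  Pos 7: window 'bb' -> MATCH
  Pos 8: window 'ba' -> no
  Pos 9: window 'aa' -> no
  Pos 10: window 'ad' -> no
  Pos 11: window 'dc' -> no
  Pos 12: window 'cb' -> MATCH
  Pos 13: window 'bc' -> no
  Pos 14: window 'c' -> no
Total matches: 2

2


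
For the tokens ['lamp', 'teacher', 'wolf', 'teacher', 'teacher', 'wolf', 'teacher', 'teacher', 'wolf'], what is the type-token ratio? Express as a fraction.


Tokens: 9
Unique types: ('lamp', 'teacher', 'wolf') = 3
TTR = 3/9
Simplify: divide both by 3 -> 1/3
TTR = 1/3

1/3


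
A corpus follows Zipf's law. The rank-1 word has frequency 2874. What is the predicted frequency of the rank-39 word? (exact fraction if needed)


Zipf's law: freq(rank) = f1 / rank
f1 = 2874, rank = 39
freq = 2874 / 39
GCD(2874, 39) = 3
Simplified: 958/13

958/13


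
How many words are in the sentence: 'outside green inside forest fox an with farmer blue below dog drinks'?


Counting words by splitting on spaces:
  Word 1: 'outside'
  Word 2: 'green'
  Word 3: 'inside'
  Word 4: 'forest'
  Word 5: 'fox'
  Word 6: 'an'
  Word 7: 'with'
  Word 8: 'farmer'
  Word 9: 'blue'
  Word 10: 'below'
  Word 11: 'dog'
  Word 12: 'drinks'
Total words: 12

12


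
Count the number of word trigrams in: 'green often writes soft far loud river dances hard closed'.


Word trigrams from [10] words:
  Trigram 1: (green often writes)
  Trigram 2: (often writes soft)
  Trigram 3: (writes soft far)
  Trigram 4: (soft far loud)
  Trigram 5: (far loud river)
  Trigram 6: (loud river dances)
  Trigram 7: (river dances hard)
  Trigram 8: (dances hard closed)
Total word trigrams: 10 - 2 = 8

8


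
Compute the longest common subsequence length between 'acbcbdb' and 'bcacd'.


DP table for LCS of 'acbcbdb' and 'bcacd':
       b  c  a  c  d
    0  0  0  0  0  0
  a 0  0  0  1  1  1
  c 0  0  1  1  2  2
  b 0  1  1  1  2  2
  c 0  1  2  2  2  2
  b 0  1  2  2  2  2
  d 0  1  2  2  2  3
  b 0  1  2  2  2  3
LCS: 'acd'
LCS length = 3

3


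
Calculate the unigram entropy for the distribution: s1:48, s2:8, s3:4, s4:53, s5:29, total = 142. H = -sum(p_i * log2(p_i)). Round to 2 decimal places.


Computing entropy H = -sum(p_i * log2(p_i)):
  s1: p = 48/142 = 0.3380, -p*log2(p) = 0.5289
  s2: p = 8/142 = 0.0563, -p*log2(p) = 0.2338
  s3: p = 4/142 = 0.0282, -p*log2(p) = 0.1451
  s4: p = 53/142 = 0.3732, -p*log2(p) = 0.5307
  s5: p = 29/142 = 0.2042, -p*log2(p) = 0.4680
H = sum of terms = 1.9065
Rounded to 2 decimals: 1.91

1.91


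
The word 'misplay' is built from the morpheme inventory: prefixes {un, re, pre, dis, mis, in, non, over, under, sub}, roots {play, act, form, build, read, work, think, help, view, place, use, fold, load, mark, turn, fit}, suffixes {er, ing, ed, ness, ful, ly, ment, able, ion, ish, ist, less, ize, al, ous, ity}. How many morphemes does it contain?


Segmenting 'misplay' against the inventory:
  'mis' -> prefix (morpheme 1)
  'play' -> root (morpheme 2)
Total morphemes: 2

2


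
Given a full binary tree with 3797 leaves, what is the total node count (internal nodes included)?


Leaf nodes (terminals): 3797
Internal nodes = n - 1 = 3797 - 1 = 3796
Total = leaves + internal = 3797 + 3796 = 7593

7593


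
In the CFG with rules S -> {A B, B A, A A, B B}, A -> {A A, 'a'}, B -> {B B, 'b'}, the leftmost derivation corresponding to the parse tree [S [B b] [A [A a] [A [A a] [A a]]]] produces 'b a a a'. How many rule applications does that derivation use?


Every bracketed nonterminal node [X ...] in the tree is produced by exactly one rule application.
Reading the tree off as a leftmost derivation:
  Step 1: S  =>  B A   (applied S -> B A)
  Step 2: B A  =>  b A   (applied B -> b)
  Step 3: b A  =>  b A A   (applied A -> A A)
  Step 4: b A A  =>  b a A   (applied A -> a)
  Step 5: b a A  =>  b a A A   (applied A -> A A)
  Step 6: b a A A  =>  b a a A   (applied A -> a)
  Step 7: b a a A  =>  b a a a   (applied A -> a)
Final yield: b a a a
Total rewrite steps: 7

7


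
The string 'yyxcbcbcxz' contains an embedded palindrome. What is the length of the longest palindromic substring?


Scanning 'yyxcbcbcxz' for palindromic substrings.
Substring at positions 2-8: 'xcbcbcx'.
Check: reverse('xcbcbcx') = 'xcbcbcx' -> palindrome confirmed.
Neighbouring characters ('y' / 'z') break symmetry, so it cannot extend further.
No longer palindromic substring exists; longest length = 7

7


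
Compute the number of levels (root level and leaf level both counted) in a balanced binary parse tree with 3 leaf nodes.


In a balanced binary tree with n leaves the deepest leaf is ceil(log2(n)) edges below the root,
so counting node levels inclusive of root and leaves gives ceil(log2(n)) + 1 levels.
log2(3) = 1.5850
ceil(1.5850) = 2
levels = 2 + 1 = 3

3


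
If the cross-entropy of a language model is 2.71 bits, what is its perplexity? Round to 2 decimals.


Perplexity formula: PP = 2^H
H = 2.71
PP = 2^2.71
Decompose: 2^2.71 = 2^2 * 2^0.71
2^2 = 4, 2^0.71 ~ 1.6358041
PP ~ 4 * 1.6358041 = 6.5432164
Rounded to 2 decimals: 6.54

6.54


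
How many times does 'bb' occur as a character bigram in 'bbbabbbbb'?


Scanning 'bbbabbbbb' for bigram 'bb':
  Position 0: 'bb' -> MATCH
  Position 1: 'bb' -> MATCH
  Position 2: 'ba' -> no
  Position 3: 'ab' -> no
  Position 4: 'bb' -> MATCH
  Position 5: 'bb' -> MATCH
  Position 6: 'bb' -> MATCH
  Position 7: 'bb' -> MATCH
Total matches: 6

6


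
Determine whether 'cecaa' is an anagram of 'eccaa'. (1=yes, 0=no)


Sort characters of 'cecaa': 'aacce'
Sort characters of 'eccaa': 'aacce'
Sorted forms match -> they ARE anagrams
Result: 1

1


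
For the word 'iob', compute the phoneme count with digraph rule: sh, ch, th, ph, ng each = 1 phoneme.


Parsing 'iob' greedily, digraphs first:
  'i' -> vowel phoneme (phonemes so far: 1)
  'o' -> vowel phoneme (phonemes so far: 2)
  'b' -> consonant phoneme (phonemes so far: 3)
Total phonemes: 3

3


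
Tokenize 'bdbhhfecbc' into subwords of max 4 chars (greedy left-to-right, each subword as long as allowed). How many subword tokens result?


'bdbhhfecbc' has 10 characters.
Chunking with max size 4:
  Chunk 1: 'bdbh' (positions 0-3)
  Chunk 2: 'hfec' (positions 4-7)
  Chunk 3: 'bc' (positions 8-9)
Total chunks: ceil(10 / 4) = 3

3


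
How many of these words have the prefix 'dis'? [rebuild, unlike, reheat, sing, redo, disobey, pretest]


Checking each word for prefix 'dis':
  'rebuild' -> no (count: 0)
  'unlike' -> no (count: 0)
  'reheat' -> no (count: 0)
  'sing' -> no (count: 0)
  'redo' -> no (count: 0)
  'disobey' -> YES, starts with 'dis' (count: 1)
  'pretest' -> no (count: 1)
Total with prefix 'dis': 1

1


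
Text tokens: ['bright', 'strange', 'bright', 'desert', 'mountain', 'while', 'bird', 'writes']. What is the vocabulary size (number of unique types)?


Listing all tokens and tracking unique types:
  Token 1: 'bright' -> NEW (unique so far: 1)
  Token 2: 'strange' -> NEW (unique so far: 2)
  Token 3: 'bright' -> duplicate (unique so far: 2)
  Token 4: 'desert' -> NEW (unique so far: 3)
  Token 5: 'mountain' -> NEW (unique so far: 4)
  Token 6: 'while' -> NEW (unique so far: 5)
  Token 7: 'bird' -> NEW (unique so far: 6)
  Token 8: 'writes' -> NEW (unique so far: 7)
Unique types: ('bird', 'bright', 'desert', 'mountain', 'strange', 'while', 'writes')
Vocabulary size: 7

7


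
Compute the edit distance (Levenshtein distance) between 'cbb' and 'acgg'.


Building DP table for s1='cbb' (len 3) and s2='acgg' (len 4):
       a  c  g  g
    0  1  2  3  4
  c 1  1  1  2  3
  b 2  2  2  2  3
  b 3  3  3  3  3
Edit distance = dp[3][4] = 3

3


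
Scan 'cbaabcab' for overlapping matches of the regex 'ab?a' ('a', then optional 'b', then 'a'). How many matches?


Pattern: ab?a means 'a', then optional 'b', then 'a'.
Scanning 'cbaabcab' position-by-position:
  Pos 0: window 'cba' -> no
  Pos 1: window 'baa' -> no
  Pos 2: window 'aab' -> MATCH
  Pos 3: window 'abc' -> no
  Pos 4: window 'bca' -> no
  Pos 5: window 'cab' -> no
  Pos 6: window 'ab' -> no
  Pos 7: window 'b' -> no
Total matches: 1

1


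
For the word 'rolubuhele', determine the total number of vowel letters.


Scanning each character of 'rolubuhele':
  Position 1: 'r' -> consonant (running count: 0)
  Position 2: 'o' -> vowel (running count: 1)
  Position 3: 'l' -> consonant (running count: 1)
  Position 4: 'u' -> vowel (running count: 2)
  Position 5: 'b' -> consonant (running count: 2)
  Position 6: 'u' -> vowel (running count: 3)
  Position 7: 'h' -> consonant (running count: 3)
  Position 8: 'e' -> vowel (running count: 4)
  Position 9: 'l' -> consonant (running count: 4)
  Position 10: 'e' -> vowel (running count: 5)
Total vowels: 5

5


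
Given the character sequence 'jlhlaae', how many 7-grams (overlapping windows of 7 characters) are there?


String 'jlhlaae' has length L = 7.
Number of overlapping n-grams = L - n + 1
Substituting: 7 - 7 + 1 = 1

1


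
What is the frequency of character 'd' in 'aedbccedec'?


Scanning 'aedbccedec' for 'd':
  Position 2: 'd' -> MATCH (count: 1)
  Position 7: 'd' -> MATCH (count: 2)
Total occurrences of 'd': 2

2


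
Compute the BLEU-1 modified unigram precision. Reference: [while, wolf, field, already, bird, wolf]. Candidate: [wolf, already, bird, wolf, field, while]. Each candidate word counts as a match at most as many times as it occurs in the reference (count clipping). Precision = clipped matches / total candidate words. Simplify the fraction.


Reference word counts: {'already': 1, 'bird': 1, 'field': 1, 'while': 1, 'wolf': 2}
Checking each candidate word (with clipping):
  'wolf' -> in reference (ref count 2, used 1/2) -> match (matches: 1)
  'already' -> in reference (ref count 1, used 1/1) -> match (matches: 2)
  'bird' -> in reference (ref count 1, used 1/1) -> match (matches: 3)
  'wolf' -> in reference (ref count 2, used 2/2) -> match (matches: 4)
  'field' -> in reference (ref count 1, used 1/1) -> match (matches: 5)
  'while' -> in reference (ref count 1, used 1/1) -> match (matches: 6)
Clipped matches: 6, Candidate length: 6
Precision = 6/6 = 1

1


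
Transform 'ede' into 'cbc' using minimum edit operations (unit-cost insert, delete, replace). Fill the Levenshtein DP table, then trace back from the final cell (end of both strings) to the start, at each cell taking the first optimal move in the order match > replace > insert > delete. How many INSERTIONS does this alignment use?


Edit distance = 3. Backtracking from cell (3, 3) with preference match > replace > insert > delete,
then listing the resulting alignment 'ede' -> 'cbc' left to right:
  Step 1: replace e->c
  Step 2: replace d->b
  Step 3: replace e->c
Total insertions: 0

0


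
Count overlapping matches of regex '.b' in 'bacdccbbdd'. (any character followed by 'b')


Pattern: .b means any character followed by 'b'.
Scanning 'bacdccbbdd' position-by-position:
  Pos 0: window 'ba' -> no
  Pos 1: window 'ac' -> no
  Pos 2: window 'cd' -> no
  Pos 3: window 'dc' -> no
  Pos 4: window 'cc' -> no
  Pos 5: window 'cb' -> MATCH
  Pos 6: window 'bb' -> MATCH
  Pos 7: window 'bd' -> no
  Pos 8: window 'dd' -> no
  Pos 9: window 'd' -> no
Total matches: 2

2


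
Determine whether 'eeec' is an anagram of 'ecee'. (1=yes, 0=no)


Sort characters of 'eeec': 'ceee'
Sort characters of 'ecee': 'ceee'
Sorted forms match -> they ARE anagrams
Result: 1

1


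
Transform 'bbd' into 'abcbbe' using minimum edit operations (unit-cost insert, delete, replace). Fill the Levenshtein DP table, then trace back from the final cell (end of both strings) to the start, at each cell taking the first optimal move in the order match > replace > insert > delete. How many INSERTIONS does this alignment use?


Edit distance = 4. Backtracking from cell (3, 6) with preference match > replace > insert > delete,
then listing the resulting alignment 'bbd' -> 'abcbbe' left to right:
  Step 1: insert 'a' [insertion #1]
  Step 2: insert 'b' [insertion #2]
  Step 3: insert 'c' [insertion #3]
  Step 4: keep 'b'
  Step 5: keep 'b'
  Step 6: replace d->e
Total insertions: 3

3


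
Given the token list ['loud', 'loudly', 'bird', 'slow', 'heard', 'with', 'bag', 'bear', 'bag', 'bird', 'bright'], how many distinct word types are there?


Listing all tokens and tracking unique types:
  Token 1: 'loud' -> NEW (unique so far: 1)
  Token 2: 'loudly' -> NEW (unique so far: 2)
  Token 3: 'bird' -> NEW (unique so far: 3)
  Token 4: 'slow' -> NEW (unique so far: 4)
  Token 5: 'heard' -> NEW (unique so far: 5)
  Token 6: 'with' -> NEW (unique so far: 6)
  Token 7: 'bag' -> NEW (unique so far: 7)
  Token 8: 'bear' -> NEW (unique so far: 8)
  Token 9: 'bag' -> duplicate (unique so far: 8)
  Token 10: 'bird' -> duplicate (unique so far: 8)
  Token 11: 'bright' -> NEW (unique so far: 9)
Unique types: ('bag', 'bear', 'bird', 'bright', 'heard', 'loud', 'loudly', 'slow', 'with')
Vocabulary size: 9

9


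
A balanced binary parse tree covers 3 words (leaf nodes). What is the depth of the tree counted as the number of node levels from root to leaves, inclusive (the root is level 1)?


In a balanced binary tree with n leaves the deepest leaf is ceil(log2(n)) edges below the root,
so counting node levels inclusive of root and leaves gives ceil(log2(n)) + 1 levels.
log2(3) = 1.5850
ceil(1.5850) = 2
levels = 2 + 1 = 3

3


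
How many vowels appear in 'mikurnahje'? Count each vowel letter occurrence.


Scanning each character of 'mikurnahje':
  Position 1: 'm' -> consonant (running count: 0)
  Position 2: 'i' -> vowel (running count: 1)
  Position 3: 'k' -> consonant (running count: 1)
  Position 4: 'u' -> vowel (running count: 2)
  Position 5: 'r' -> consonant (running count: 2)
  Position 6: 'n' -> consonant (running count: 2)
  Position 7: 'a' -> vowel (running count: 3)
  Position 8: 'h' -> consonant (running count: 3)
  Position 9: 'j' -> consonant (running count: 3)
  Position 10: 'e' -> vowel (running count: 4)
Total vowels: 4

4


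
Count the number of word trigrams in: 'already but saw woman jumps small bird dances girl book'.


Word trigrams from [10] words:
  Trigram 1: (already but saw)
  Trigram 2: (but saw woman)
  Trigram 3: (saw woman jumps)
  Trigram 4: (woman jumps small)
  Trigram 5: (jumps small bird)
  Trigram 6: (small bird dances)
  Trigram 7: (bird dances girl)
  Trigram 8: (dances girl book)
Total word trigrams: 10 - 2 = 8

8


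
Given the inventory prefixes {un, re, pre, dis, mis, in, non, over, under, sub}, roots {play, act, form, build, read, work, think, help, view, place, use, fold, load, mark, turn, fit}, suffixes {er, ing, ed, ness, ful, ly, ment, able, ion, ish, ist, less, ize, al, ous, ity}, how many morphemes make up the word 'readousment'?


Segmenting 'readousment' against the inventory:
  'read' -> root (morpheme 1)
  'ous' -> suffix (morpheme 2)
  'ment' -> suffix (morpheme 3)
Total morphemes: 3

3


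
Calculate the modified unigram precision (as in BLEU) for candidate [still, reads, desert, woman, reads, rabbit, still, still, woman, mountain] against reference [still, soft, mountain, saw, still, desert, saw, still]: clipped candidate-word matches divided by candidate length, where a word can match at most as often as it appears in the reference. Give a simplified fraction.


Reference word counts: {'desert': 1, 'mountain': 1, 'saw': 2, 'soft': 1, 'still': 3}
Checking each candidate word (with clipping):
  'still' -> in reference (ref count 3, used 1/3) -> match (matches: 1)
  'reads' -> not in reference -> no match (matches: 1)
  'desert' -> in reference (ref count 1, used 1/1) -> match (matches: 2)
  'woman' -> not in reference -> no match (matches: 2)
  'reads' -> not in reference -> no match (matches: 2)
  'rabbit' -> not in reference -> no match (matches: 2)
  'still' -> in reference (ref count 3, used 2/3) -> match (matches: 3)
  'still' -> in reference (ref count 3, used 3/3) -> match (matches: 4)
  'woman' -> not in reference -> no match (matches: 4)
  'mountain' -> in reference (ref count 1, used 1/1) -> match (matches: 5)
Clipped matches: 5, Candidate length: 10
Precision = 5/10 = 1/2

1/2


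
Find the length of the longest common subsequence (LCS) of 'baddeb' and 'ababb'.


DP table for LCS of 'baddeb' and 'ababb':
       a  b  a  b  b
    0  0  0  0  0  0
  b 0  0  1  1  1  1
  a 0  1  1  2  2  2
  d 0  1  1  2  2  2
  d 0  1  1  2  2  2
  e 0  1  1  2  2  2
  b 0  1  2  2  3  3
LCS: 'bab'
LCS length = 3

3


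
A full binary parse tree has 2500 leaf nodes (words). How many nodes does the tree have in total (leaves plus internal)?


Leaf nodes (terminals): 2500
Internal nodes = n - 1 = 2500 - 1 = 2499
Total = leaves + internal = 2500 + 2499 = 4999

4999


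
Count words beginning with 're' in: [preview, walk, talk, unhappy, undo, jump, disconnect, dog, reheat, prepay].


Checking each word for prefix 're':
  'preview' -> no (count: 0)
  'walk' -> no (count: 0)
  'talk' -> no (count: 0)
  'unhappy' -> no (count: 0)
  'undo' -> no (count: 0)
  'jump' -> no (count: 0)
  'disconnect' -> no (count: 0)
  'dog' -> no (count: 0)
  'reheat' -> YES, starts with 're' (count: 1)
  'prepay' -> no (count: 1)
Total with prefix 're': 1

1


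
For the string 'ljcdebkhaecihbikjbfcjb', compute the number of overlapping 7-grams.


String 'ljcdebkhaecihbikjbfcjb' has length L = 22.
Number of overlapping n-grams = L - n + 1
Substituting: 22 - 7 + 1 = 16

16


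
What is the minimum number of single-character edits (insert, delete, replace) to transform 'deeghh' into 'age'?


Building DP table for s1='deeghh' (len 6) and s2='age' (len 3):
       a  g  e
    0  1  2  3
  d 1  1  2  3
  e 2  2  2  2
  e 3  3  3  2
  g 4  4  3  3
  h 5  5  4  4
  h 6  6  5  5
Edit distance = dp[6][3] = 5

5


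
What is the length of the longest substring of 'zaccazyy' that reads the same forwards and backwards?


Scanning 'zaccazyy' for palindromic substrings.
Substring at positions 0-5: 'zaccaz'.
Check: reverse('zaccaz') = 'zaccaz' -> palindrome confirmed.
Neighbouring characters ('-' / 'y') break symmetry, so it cannot extend further.
No longer palindromic substring exists; longest length = 6

6


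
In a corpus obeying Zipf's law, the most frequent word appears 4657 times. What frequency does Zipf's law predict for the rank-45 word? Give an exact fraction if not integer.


Zipf's law: freq(rank) = f1 / rank
f1 = 4657, rank = 45
freq = 4657 / 45
GCD(4657, 45) = 1
Simplified: 4657/45

4657/45


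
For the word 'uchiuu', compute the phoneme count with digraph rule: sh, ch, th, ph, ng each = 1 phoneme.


Parsing 'uchiuu' greedily, digraphs first:
  'u' -> vowel phoneme (phonemes so far: 1)
  'ch' -> digraph (1 consonant phoneme) (phonemes so far: 2)
  'i' -> vowel phoneme (phonemes so far: 3)
  'u' -> vowel phoneme (phonemes so far: 4)
  'u' -> vowel phoneme (phonemes so far: 5)
Total phonemes: 5

5


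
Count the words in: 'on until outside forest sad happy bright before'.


Counting words by splitting on spaces:
  Word 1: 'on'
  Word 2: 'until'
  Word 3: 'outside'
  Word 4: 'forest'
  Word 5: 'sad'
  Word 6: 'happy'
  Word 7: 'bright'
  Word 8: 'before'
Total words: 8

8


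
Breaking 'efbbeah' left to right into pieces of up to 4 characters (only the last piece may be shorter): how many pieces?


'efbbeah' has 7 characters.
Chunking with max size 4:
  Chunk 1: 'efbb' (positions 0-3)
  Chunk 2: 'eah' (positions 4-6)
Total chunks: ceil(7 / 4) = 2

2


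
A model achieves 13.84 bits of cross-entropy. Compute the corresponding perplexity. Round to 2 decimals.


Perplexity formula: PP = 2^H
H = 13.84
PP = 2^13.84
Decompose: 2^13.84 = 2^13 * 2^0.84
2^13 = 8192, 2^0.84 ~ 1.7900501
PP ~ 8192 * 1.7900501 = 14664.0904192
Rounded to 2 decimals: 14664.09

14664.09


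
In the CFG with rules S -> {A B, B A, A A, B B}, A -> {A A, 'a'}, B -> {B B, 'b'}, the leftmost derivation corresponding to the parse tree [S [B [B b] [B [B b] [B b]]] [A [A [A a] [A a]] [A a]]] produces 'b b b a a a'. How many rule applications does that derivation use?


Every bracketed nonterminal node [X ...] in the tree is produced by exactly one rule application.
Reading the tree off as a leftmost derivation:
  Step 1: S  =>  B A   (applied S -> B A)
  Step 2: B A  =>  B B A   (applied B -> B B)
  Step 3: B B A  =>  b B A   (applied B -> b)
  Step 4: b B A  =>  b B B A   (applied B -> B B)
  Step 5: b B B A  =>  b b B A   (applied B -> b)
  Step 6: b b B A  =>  b b b A   (applied B -> b)
  Step 7: b b b A  =>  b b b A A   (applied A -> A A)
  Step 8: b b b A A  =>  b b b A A A   (applied A -> A A)
  Step 9: b b b A A A  =>  b b b a A A   (applied A -> a)
  Step 10: b b b a A A  =>  b b b a a A   (applied A -> a)
  Step 11: b b b a a A  =>  b b b a a a   (applied A -> a)
Final yield: b b b a a a
Total rewrite steps: 11

11


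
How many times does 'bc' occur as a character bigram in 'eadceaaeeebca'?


Scanning 'eadceaaeeebca' for bigram 'bc':
  Position 0: 'ea' -> no
  Position 1: 'ad' -> no
  Position 2: 'dc' -> no
  Position 3: 'ce' -> no
  Position 4: 'ea' -> no
  Position 5: 'aa' -> no
  Position 6: 'ae' -> no
  Position 7: 'ee' -> no
  Position 8: 'ee' -> no
  Position 9: 'eb' -> no
  Position 10: 'bc' -> MATCH
  Position 11: 'ca' -> no
Total matches: 1

1


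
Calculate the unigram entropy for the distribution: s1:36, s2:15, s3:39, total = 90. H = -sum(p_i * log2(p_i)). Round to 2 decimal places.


Computing entropy H = -sum(p_i * log2(p_i)):
  s1: p = 36/90 = 0.4000, -p*log2(p) = 0.5288
  s2: p = 15/90 = 0.1667, -p*log2(p) = 0.4308
  s3: p = 39/90 = 0.4333, -p*log2(p) = 0.5228
H = sum of terms = 1.4824
Rounded to 2 decimals: 1.48

1.48


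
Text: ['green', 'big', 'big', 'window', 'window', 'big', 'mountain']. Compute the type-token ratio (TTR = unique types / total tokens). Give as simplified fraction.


Tokens: 7
Unique types: ('big', 'green', 'mountain', 'window') = 4
TTR = 4/7
Already in lowest terms.

4/7


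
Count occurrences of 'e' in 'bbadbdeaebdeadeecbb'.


Scanning 'bbadbdeaebdeadeecbb' for 'e':
  Position 6: 'e' -> MATCH (count: 1)
  Position 8: 'e' -> MATCH (count: 2)
  Position 11: 'e' -> MATCH (count: 3)
  Position 14: 'e' -> MATCH (count: 4)
  Position 15: 'e' -> MATCH (count: 5)
Total occurrences of 'e': 5

5
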